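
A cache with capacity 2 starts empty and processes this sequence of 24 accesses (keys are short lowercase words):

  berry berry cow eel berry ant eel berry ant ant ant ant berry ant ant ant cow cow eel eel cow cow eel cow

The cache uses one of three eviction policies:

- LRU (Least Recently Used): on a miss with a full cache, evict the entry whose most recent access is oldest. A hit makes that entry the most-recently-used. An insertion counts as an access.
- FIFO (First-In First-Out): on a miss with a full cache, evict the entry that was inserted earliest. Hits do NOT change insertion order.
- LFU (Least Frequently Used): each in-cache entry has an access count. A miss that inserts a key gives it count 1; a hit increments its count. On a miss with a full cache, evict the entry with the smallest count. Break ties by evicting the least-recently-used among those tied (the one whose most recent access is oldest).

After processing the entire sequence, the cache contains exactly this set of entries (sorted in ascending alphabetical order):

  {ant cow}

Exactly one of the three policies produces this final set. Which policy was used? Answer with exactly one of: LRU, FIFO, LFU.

Simulating under each policy and comparing final sets:
  LRU: final set = {cow eel} -> differs
  FIFO: final set = {cow eel} -> differs
  LFU: final set = {ant cow} -> MATCHES target
Only LFU produces the target set.

Answer: LFU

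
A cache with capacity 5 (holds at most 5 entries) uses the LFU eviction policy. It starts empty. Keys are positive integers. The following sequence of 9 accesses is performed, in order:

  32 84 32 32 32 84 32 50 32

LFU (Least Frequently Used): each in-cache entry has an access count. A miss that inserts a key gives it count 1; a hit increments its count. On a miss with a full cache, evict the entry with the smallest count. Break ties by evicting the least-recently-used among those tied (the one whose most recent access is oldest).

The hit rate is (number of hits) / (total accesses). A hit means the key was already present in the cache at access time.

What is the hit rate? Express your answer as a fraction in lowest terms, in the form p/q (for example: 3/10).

LFU simulation (capacity=5):
  1. access 32: MISS. Cache: [32(c=1)]
  2. access 84: MISS. Cache: [32(c=1) 84(c=1)]
  3. access 32: HIT, count now 2. Cache: [84(c=1) 32(c=2)]
  4. access 32: HIT, count now 3. Cache: [84(c=1) 32(c=3)]
  5. access 32: HIT, count now 4. Cache: [84(c=1) 32(c=4)]
  6. access 84: HIT, count now 2. Cache: [84(c=2) 32(c=4)]
  7. access 32: HIT, count now 5. Cache: [84(c=2) 32(c=5)]
  8. access 50: MISS. Cache: [50(c=1) 84(c=2) 32(c=5)]
  9. access 32: HIT, count now 6. Cache: [50(c=1) 84(c=2) 32(c=6)]
Total: 6 hits, 3 misses, 0 evictions

Hit rate = 6/9 = 2/3

Answer: 2/3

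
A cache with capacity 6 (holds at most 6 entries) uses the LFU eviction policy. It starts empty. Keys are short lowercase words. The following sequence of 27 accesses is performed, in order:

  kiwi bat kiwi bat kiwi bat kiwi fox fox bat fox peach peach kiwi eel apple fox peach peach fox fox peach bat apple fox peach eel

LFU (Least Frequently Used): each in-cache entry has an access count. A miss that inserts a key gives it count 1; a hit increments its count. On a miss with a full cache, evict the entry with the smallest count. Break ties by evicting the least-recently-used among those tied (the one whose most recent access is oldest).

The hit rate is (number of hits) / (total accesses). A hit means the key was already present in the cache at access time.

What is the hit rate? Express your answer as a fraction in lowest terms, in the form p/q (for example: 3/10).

Answer: 7/9

Derivation:
LFU simulation (capacity=6):
  1. access kiwi: MISS. Cache: [kiwi(c=1)]
  2. access bat: MISS. Cache: [kiwi(c=1) bat(c=1)]
  3. access kiwi: HIT, count now 2. Cache: [bat(c=1) kiwi(c=2)]
  4. access bat: HIT, count now 2. Cache: [kiwi(c=2) bat(c=2)]
  5. access kiwi: HIT, count now 3. Cache: [bat(c=2) kiwi(c=3)]
  6. access bat: HIT, count now 3. Cache: [kiwi(c=3) bat(c=3)]
  7. access kiwi: HIT, count now 4. Cache: [bat(c=3) kiwi(c=4)]
  8. access fox: MISS. Cache: [fox(c=1) bat(c=3) kiwi(c=4)]
  9. access fox: HIT, count now 2. Cache: [fox(c=2) bat(c=3) kiwi(c=4)]
  10. access bat: HIT, count now 4. Cache: [fox(c=2) kiwi(c=4) bat(c=4)]
  11. access fox: HIT, count now 3. Cache: [fox(c=3) kiwi(c=4) bat(c=4)]
  12. access peach: MISS. Cache: [peach(c=1) fox(c=3) kiwi(c=4) bat(c=4)]
  13. access peach: HIT, count now 2. Cache: [peach(c=2) fox(c=3) kiwi(c=4) bat(c=4)]
  14. access kiwi: HIT, count now 5. Cache: [peach(c=2) fox(c=3) bat(c=4) kiwi(c=5)]
  15. access eel: MISS. Cache: [eel(c=1) peach(c=2) fox(c=3) bat(c=4) kiwi(c=5)]
  16. access apple: MISS. Cache: [eel(c=1) apple(c=1) peach(c=2) fox(c=3) bat(c=4) kiwi(c=5)]
  17. access fox: HIT, count now 4. Cache: [eel(c=1) apple(c=1) peach(c=2) bat(c=4) fox(c=4) kiwi(c=5)]
  18. access peach: HIT, count now 3. Cache: [eel(c=1) apple(c=1) peach(c=3) bat(c=4) fox(c=4) kiwi(c=5)]
  19. access peach: HIT, count now 4. Cache: [eel(c=1) apple(c=1) bat(c=4) fox(c=4) peach(c=4) kiwi(c=5)]
  20. access fox: HIT, count now 5. Cache: [eel(c=1) apple(c=1) bat(c=4) peach(c=4) kiwi(c=5) fox(c=5)]
  21. access fox: HIT, count now 6. Cache: [eel(c=1) apple(c=1) bat(c=4) peach(c=4) kiwi(c=5) fox(c=6)]
  22. access peach: HIT, count now 5. Cache: [eel(c=1) apple(c=1) bat(c=4) kiwi(c=5) peach(c=5) fox(c=6)]
  23. access bat: HIT, count now 5. Cache: [eel(c=1) apple(c=1) kiwi(c=5) peach(c=5) bat(c=5) fox(c=6)]
  24. access apple: HIT, count now 2. Cache: [eel(c=1) apple(c=2) kiwi(c=5) peach(c=5) bat(c=5) fox(c=6)]
  25. access fox: HIT, count now 7. Cache: [eel(c=1) apple(c=2) kiwi(c=5) peach(c=5) bat(c=5) fox(c=7)]
  26. access peach: HIT, count now 6. Cache: [eel(c=1) apple(c=2) kiwi(c=5) bat(c=5) peach(c=6) fox(c=7)]
  27. access eel: HIT, count now 2. Cache: [apple(c=2) eel(c=2) kiwi(c=5) bat(c=5) peach(c=6) fox(c=7)]
Total: 21 hits, 6 misses, 0 evictions

Hit rate = 21/27 = 7/9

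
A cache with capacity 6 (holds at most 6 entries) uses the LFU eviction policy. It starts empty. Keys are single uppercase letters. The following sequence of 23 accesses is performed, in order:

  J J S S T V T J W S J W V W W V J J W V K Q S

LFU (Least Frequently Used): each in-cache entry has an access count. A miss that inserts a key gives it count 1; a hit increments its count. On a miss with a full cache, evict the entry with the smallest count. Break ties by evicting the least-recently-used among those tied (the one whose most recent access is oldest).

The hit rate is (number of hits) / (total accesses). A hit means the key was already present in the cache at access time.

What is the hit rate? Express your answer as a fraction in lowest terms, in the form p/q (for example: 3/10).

LFU simulation (capacity=6):
  1. access J: MISS. Cache: [J(c=1)]
  2. access J: HIT, count now 2. Cache: [J(c=2)]
  3. access S: MISS. Cache: [S(c=1) J(c=2)]
  4. access S: HIT, count now 2. Cache: [J(c=2) S(c=2)]
  5. access T: MISS. Cache: [T(c=1) J(c=2) S(c=2)]
  6. access V: MISS. Cache: [T(c=1) V(c=1) J(c=2) S(c=2)]
  7. access T: HIT, count now 2. Cache: [V(c=1) J(c=2) S(c=2) T(c=2)]
  8. access J: HIT, count now 3. Cache: [V(c=1) S(c=2) T(c=2) J(c=3)]
  9. access W: MISS. Cache: [V(c=1) W(c=1) S(c=2) T(c=2) J(c=3)]
  10. access S: HIT, count now 3. Cache: [V(c=1) W(c=1) T(c=2) J(c=3) S(c=3)]
  11. access J: HIT, count now 4. Cache: [V(c=1) W(c=1) T(c=2) S(c=3) J(c=4)]
  12. access W: HIT, count now 2. Cache: [V(c=1) T(c=2) W(c=2) S(c=3) J(c=4)]
  13. access V: HIT, count now 2. Cache: [T(c=2) W(c=2) V(c=2) S(c=3) J(c=4)]
  14. access W: HIT, count now 3. Cache: [T(c=2) V(c=2) S(c=3) W(c=3) J(c=4)]
  15. access W: HIT, count now 4. Cache: [T(c=2) V(c=2) S(c=3) J(c=4) W(c=4)]
  16. access V: HIT, count now 3. Cache: [T(c=2) S(c=3) V(c=3) J(c=4) W(c=4)]
  17. access J: HIT, count now 5. Cache: [T(c=2) S(c=3) V(c=3) W(c=4) J(c=5)]
  18. access J: HIT, count now 6. Cache: [T(c=2) S(c=3) V(c=3) W(c=4) J(c=6)]
  19. access W: HIT, count now 5. Cache: [T(c=2) S(c=3) V(c=3) W(c=5) J(c=6)]
  20. access V: HIT, count now 4. Cache: [T(c=2) S(c=3) V(c=4) W(c=5) J(c=6)]
  21. access K: MISS. Cache: [K(c=1) T(c=2) S(c=3) V(c=4) W(c=5) J(c=6)]
  22. access Q: MISS, evict K(c=1). Cache: [Q(c=1) T(c=2) S(c=3) V(c=4) W(c=5) J(c=6)]
  23. access S: HIT, count now 4. Cache: [Q(c=1) T(c=2) V(c=4) S(c=4) W(c=5) J(c=6)]
Total: 16 hits, 7 misses, 1 evictions

Hit rate = 16/23

Answer: 16/23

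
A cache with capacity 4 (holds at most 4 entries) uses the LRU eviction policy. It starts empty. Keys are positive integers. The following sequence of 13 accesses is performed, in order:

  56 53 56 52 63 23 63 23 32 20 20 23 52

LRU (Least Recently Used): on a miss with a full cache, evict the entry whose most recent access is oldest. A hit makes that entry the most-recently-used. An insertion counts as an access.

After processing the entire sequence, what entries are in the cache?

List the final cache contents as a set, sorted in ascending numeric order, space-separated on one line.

LRU simulation (capacity=4):
  1. access 56: MISS. Cache (LRU->MRU): [56]
  2. access 53: MISS. Cache (LRU->MRU): [56 53]
  3. access 56: HIT. Cache (LRU->MRU): [53 56]
  4. access 52: MISS. Cache (LRU->MRU): [53 56 52]
  5. access 63: MISS. Cache (LRU->MRU): [53 56 52 63]
  6. access 23: MISS, evict 53. Cache (LRU->MRU): [56 52 63 23]
  7. access 63: HIT. Cache (LRU->MRU): [56 52 23 63]
  8. access 23: HIT. Cache (LRU->MRU): [56 52 63 23]
  9. access 32: MISS, evict 56. Cache (LRU->MRU): [52 63 23 32]
  10. access 20: MISS, evict 52. Cache (LRU->MRU): [63 23 32 20]
  11. access 20: HIT. Cache (LRU->MRU): [63 23 32 20]
  12. access 23: HIT. Cache (LRU->MRU): [63 32 20 23]
  13. access 52: MISS, evict 63. Cache (LRU->MRU): [32 20 23 52]
Total: 5 hits, 8 misses, 4 evictions

Answer: 20 23 32 52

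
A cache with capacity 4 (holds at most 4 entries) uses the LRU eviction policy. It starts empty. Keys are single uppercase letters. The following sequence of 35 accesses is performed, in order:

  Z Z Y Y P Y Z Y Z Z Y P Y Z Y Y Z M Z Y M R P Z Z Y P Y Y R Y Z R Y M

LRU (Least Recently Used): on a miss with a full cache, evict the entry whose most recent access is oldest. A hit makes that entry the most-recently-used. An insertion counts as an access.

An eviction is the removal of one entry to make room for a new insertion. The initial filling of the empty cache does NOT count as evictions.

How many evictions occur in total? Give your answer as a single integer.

Answer: 5

Derivation:
LRU simulation (capacity=4):
  1. access Z: MISS. Cache (LRU->MRU): [Z]
  2. access Z: HIT. Cache (LRU->MRU): [Z]
  3. access Y: MISS. Cache (LRU->MRU): [Z Y]
  4. access Y: HIT. Cache (LRU->MRU): [Z Y]
  5. access P: MISS. Cache (LRU->MRU): [Z Y P]
  6. access Y: HIT. Cache (LRU->MRU): [Z P Y]
  7. access Z: HIT. Cache (LRU->MRU): [P Y Z]
  8. access Y: HIT. Cache (LRU->MRU): [P Z Y]
  9. access Z: HIT. Cache (LRU->MRU): [P Y Z]
  10. access Z: HIT. Cache (LRU->MRU): [P Y Z]
  11. access Y: HIT. Cache (LRU->MRU): [P Z Y]
  12. access P: HIT. Cache (LRU->MRU): [Z Y P]
  13. access Y: HIT. Cache (LRU->MRU): [Z P Y]
  14. access Z: HIT. Cache (LRU->MRU): [P Y Z]
  15. access Y: HIT. Cache (LRU->MRU): [P Z Y]
  16. access Y: HIT. Cache (LRU->MRU): [P Z Y]
  17. access Z: HIT. Cache (LRU->MRU): [P Y Z]
  18. access M: MISS. Cache (LRU->MRU): [P Y Z M]
  19. access Z: HIT. Cache (LRU->MRU): [P Y M Z]
  20. access Y: HIT. Cache (LRU->MRU): [P M Z Y]
  21. access M: HIT. Cache (LRU->MRU): [P Z Y M]
  22. access R: MISS, evict P. Cache (LRU->MRU): [Z Y M R]
  23. access P: MISS, evict Z. Cache (LRU->MRU): [Y M R P]
  24. access Z: MISS, evict Y. Cache (LRU->MRU): [M R P Z]
  25. access Z: HIT. Cache (LRU->MRU): [M R P Z]
  26. access Y: MISS, evict M. Cache (LRU->MRU): [R P Z Y]
  27. access P: HIT. Cache (LRU->MRU): [R Z Y P]
  28. access Y: HIT. Cache (LRU->MRU): [R Z P Y]
  29. access Y: HIT. Cache (LRU->MRU): [R Z P Y]
  30. access R: HIT. Cache (LRU->MRU): [Z P Y R]
  31. access Y: HIT. Cache (LRU->MRU): [Z P R Y]
  32. access Z: HIT. Cache (LRU->MRU): [P R Y Z]
  33. access R: HIT. Cache (LRU->MRU): [P Y Z R]
  34. access Y: HIT. Cache (LRU->MRU): [P Z R Y]
  35. access M: MISS, evict P. Cache (LRU->MRU): [Z R Y M]
Total: 26 hits, 9 misses, 5 evictions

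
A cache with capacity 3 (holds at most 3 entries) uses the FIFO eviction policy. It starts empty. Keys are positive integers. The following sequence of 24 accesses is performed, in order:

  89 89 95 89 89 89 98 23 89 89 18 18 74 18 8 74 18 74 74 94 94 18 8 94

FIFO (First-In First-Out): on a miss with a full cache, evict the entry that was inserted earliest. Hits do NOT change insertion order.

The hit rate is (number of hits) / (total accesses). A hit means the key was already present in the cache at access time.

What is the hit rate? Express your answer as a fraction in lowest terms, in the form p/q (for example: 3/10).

Answer: 7/12

Derivation:
FIFO simulation (capacity=3):
  1. access 89: MISS. Cache (old->new): [89]
  2. access 89: HIT. Cache (old->new): [89]
  3. access 95: MISS. Cache (old->new): [89 95]
  4. access 89: HIT. Cache (old->new): [89 95]
  5. access 89: HIT. Cache (old->new): [89 95]
  6. access 89: HIT. Cache (old->new): [89 95]
  7. access 98: MISS. Cache (old->new): [89 95 98]
  8. access 23: MISS, evict 89. Cache (old->new): [95 98 23]
  9. access 89: MISS, evict 95. Cache (old->new): [98 23 89]
  10. access 89: HIT. Cache (old->new): [98 23 89]
  11. access 18: MISS, evict 98. Cache (old->new): [23 89 18]
  12. access 18: HIT. Cache (old->new): [23 89 18]
  13. access 74: MISS, evict 23. Cache (old->new): [89 18 74]
  14. access 18: HIT. Cache (old->new): [89 18 74]
  15. access 8: MISS, evict 89. Cache (old->new): [18 74 8]
  16. access 74: HIT. Cache (old->new): [18 74 8]
  17. access 18: HIT. Cache (old->new): [18 74 8]
  18. access 74: HIT. Cache (old->new): [18 74 8]
  19. access 74: HIT. Cache (old->new): [18 74 8]
  20. access 94: MISS, evict 18. Cache (old->new): [74 8 94]
  21. access 94: HIT. Cache (old->new): [74 8 94]
  22. access 18: MISS, evict 74. Cache (old->new): [8 94 18]
  23. access 8: HIT. Cache (old->new): [8 94 18]
  24. access 94: HIT. Cache (old->new): [8 94 18]
Total: 14 hits, 10 misses, 7 evictions

Hit rate = 14/24 = 7/12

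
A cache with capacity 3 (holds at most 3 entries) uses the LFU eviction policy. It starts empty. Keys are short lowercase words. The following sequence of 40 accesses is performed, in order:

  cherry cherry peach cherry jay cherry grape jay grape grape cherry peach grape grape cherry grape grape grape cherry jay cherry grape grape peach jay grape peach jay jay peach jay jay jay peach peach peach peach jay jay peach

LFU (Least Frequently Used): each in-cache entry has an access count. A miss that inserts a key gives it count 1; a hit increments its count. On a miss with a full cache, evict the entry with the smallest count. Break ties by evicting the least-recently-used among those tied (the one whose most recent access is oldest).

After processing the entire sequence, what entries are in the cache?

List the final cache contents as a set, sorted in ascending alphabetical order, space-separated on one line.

Answer: cherry grape peach

Derivation:
LFU simulation (capacity=3):
  1. access cherry: MISS. Cache: [cherry(c=1)]
  2. access cherry: HIT, count now 2. Cache: [cherry(c=2)]
  3. access peach: MISS. Cache: [peach(c=1) cherry(c=2)]
  4. access cherry: HIT, count now 3. Cache: [peach(c=1) cherry(c=3)]
  5. access jay: MISS. Cache: [peach(c=1) jay(c=1) cherry(c=3)]
  6. access cherry: HIT, count now 4. Cache: [peach(c=1) jay(c=1) cherry(c=4)]
  7. access grape: MISS, evict peach(c=1). Cache: [jay(c=1) grape(c=1) cherry(c=4)]
  8. access jay: HIT, count now 2. Cache: [grape(c=1) jay(c=2) cherry(c=4)]
  9. access grape: HIT, count now 2. Cache: [jay(c=2) grape(c=2) cherry(c=4)]
  10. access grape: HIT, count now 3. Cache: [jay(c=2) grape(c=3) cherry(c=4)]
  11. access cherry: HIT, count now 5. Cache: [jay(c=2) grape(c=3) cherry(c=5)]
  12. access peach: MISS, evict jay(c=2). Cache: [peach(c=1) grape(c=3) cherry(c=5)]
  13. access grape: HIT, count now 4. Cache: [peach(c=1) grape(c=4) cherry(c=5)]
  14. access grape: HIT, count now 5. Cache: [peach(c=1) cherry(c=5) grape(c=5)]
  15. access cherry: HIT, count now 6. Cache: [peach(c=1) grape(c=5) cherry(c=6)]
  16. access grape: HIT, count now 6. Cache: [peach(c=1) cherry(c=6) grape(c=6)]
  17. access grape: HIT, count now 7. Cache: [peach(c=1) cherry(c=6) grape(c=7)]
  18. access grape: HIT, count now 8. Cache: [peach(c=1) cherry(c=6) grape(c=8)]
  19. access cherry: HIT, count now 7. Cache: [peach(c=1) cherry(c=7) grape(c=8)]
  20. access jay: MISS, evict peach(c=1). Cache: [jay(c=1) cherry(c=7) grape(c=8)]
  21. access cherry: HIT, count now 8. Cache: [jay(c=1) grape(c=8) cherry(c=8)]
  22. access grape: HIT, count now 9. Cache: [jay(c=1) cherry(c=8) grape(c=9)]
  23. access grape: HIT, count now 10. Cache: [jay(c=1) cherry(c=8) grape(c=10)]
  24. access peach: MISS, evict jay(c=1). Cache: [peach(c=1) cherry(c=8) grape(c=10)]
  25. access jay: MISS, evict peach(c=1). Cache: [jay(c=1) cherry(c=8) grape(c=10)]
  26. access grape: HIT, count now 11. Cache: [jay(c=1) cherry(c=8) grape(c=11)]
  27. access peach: MISS, evict jay(c=1). Cache: [peach(c=1) cherry(c=8) grape(c=11)]
  28. access jay: MISS, evict peach(c=1). Cache: [jay(c=1) cherry(c=8) grape(c=11)]
  29. access jay: HIT, count now 2. Cache: [jay(c=2) cherry(c=8) grape(c=11)]
  30. access peach: MISS, evict jay(c=2). Cache: [peach(c=1) cherry(c=8) grape(c=11)]
  31. access jay: MISS, evict peach(c=1). Cache: [jay(c=1) cherry(c=8) grape(c=11)]
  32. access jay: HIT, count now 2. Cache: [jay(c=2) cherry(c=8) grape(c=11)]
  33. access jay: HIT, count now 3. Cache: [jay(c=3) cherry(c=8) grape(c=11)]
  34. access peach: MISS, evict jay(c=3). Cache: [peach(c=1) cherry(c=8) grape(c=11)]
  35. access peach: HIT, count now 2. Cache: [peach(c=2) cherry(c=8) grape(c=11)]
  36. access peach: HIT, count now 3. Cache: [peach(c=3) cherry(c=8) grape(c=11)]
  37. access peach: HIT, count now 4. Cache: [peach(c=4) cherry(c=8) grape(c=11)]
  38. access jay: MISS, evict peach(c=4). Cache: [jay(c=1) cherry(c=8) grape(c=11)]
  39. access jay: HIT, count now 2. Cache: [jay(c=2) cherry(c=8) grape(c=11)]
  40. access peach: MISS, evict jay(c=2). Cache: [peach(c=1) cherry(c=8) grape(c=11)]
Total: 25 hits, 15 misses, 12 evictions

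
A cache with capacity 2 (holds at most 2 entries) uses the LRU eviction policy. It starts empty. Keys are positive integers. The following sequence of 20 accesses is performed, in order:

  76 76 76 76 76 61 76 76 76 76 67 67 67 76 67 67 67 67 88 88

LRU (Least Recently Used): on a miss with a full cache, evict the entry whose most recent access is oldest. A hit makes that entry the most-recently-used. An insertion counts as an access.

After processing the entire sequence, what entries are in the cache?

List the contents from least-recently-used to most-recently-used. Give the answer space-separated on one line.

Answer: 67 88

Derivation:
LRU simulation (capacity=2):
  1. access 76: MISS. Cache (LRU->MRU): [76]
  2. access 76: HIT. Cache (LRU->MRU): [76]
  3. access 76: HIT. Cache (LRU->MRU): [76]
  4. access 76: HIT. Cache (LRU->MRU): [76]
  5. access 76: HIT. Cache (LRU->MRU): [76]
  6. access 61: MISS. Cache (LRU->MRU): [76 61]
  7. access 76: HIT. Cache (LRU->MRU): [61 76]
  8. access 76: HIT. Cache (LRU->MRU): [61 76]
  9. access 76: HIT. Cache (LRU->MRU): [61 76]
  10. access 76: HIT. Cache (LRU->MRU): [61 76]
  11. access 67: MISS, evict 61. Cache (LRU->MRU): [76 67]
  12. access 67: HIT. Cache (LRU->MRU): [76 67]
  13. access 67: HIT. Cache (LRU->MRU): [76 67]
  14. access 76: HIT. Cache (LRU->MRU): [67 76]
  15. access 67: HIT. Cache (LRU->MRU): [76 67]
  16. access 67: HIT. Cache (LRU->MRU): [76 67]
  17. access 67: HIT. Cache (LRU->MRU): [76 67]
  18. access 67: HIT. Cache (LRU->MRU): [76 67]
  19. access 88: MISS, evict 76. Cache (LRU->MRU): [67 88]
  20. access 88: HIT. Cache (LRU->MRU): [67 88]
Total: 16 hits, 4 misses, 2 evictions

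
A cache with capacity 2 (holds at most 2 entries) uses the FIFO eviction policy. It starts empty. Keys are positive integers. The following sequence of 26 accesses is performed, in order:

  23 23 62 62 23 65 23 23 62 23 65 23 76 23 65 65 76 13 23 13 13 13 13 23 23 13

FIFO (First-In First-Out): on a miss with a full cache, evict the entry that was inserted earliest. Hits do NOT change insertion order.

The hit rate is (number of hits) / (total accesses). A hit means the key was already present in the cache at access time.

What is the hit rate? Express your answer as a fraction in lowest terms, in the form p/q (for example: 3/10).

Answer: 15/26

Derivation:
FIFO simulation (capacity=2):
  1. access 23: MISS. Cache (old->new): [23]
  2. access 23: HIT. Cache (old->new): [23]
  3. access 62: MISS. Cache (old->new): [23 62]
  4. access 62: HIT. Cache (old->new): [23 62]
  5. access 23: HIT. Cache (old->new): [23 62]
  6. access 65: MISS, evict 23. Cache (old->new): [62 65]
  7. access 23: MISS, evict 62. Cache (old->new): [65 23]
  8. access 23: HIT. Cache (old->new): [65 23]
  9. access 62: MISS, evict 65. Cache (old->new): [23 62]
  10. access 23: HIT. Cache (old->new): [23 62]
  11. access 65: MISS, evict 23. Cache (old->new): [62 65]
  12. access 23: MISS, evict 62. Cache (old->new): [65 23]
  13. access 76: MISS, evict 65. Cache (old->new): [23 76]
  14. access 23: HIT. Cache (old->new): [23 76]
  15. access 65: MISS, evict 23. Cache (old->new): [76 65]
  16. access 65: HIT. Cache (old->new): [76 65]
  17. access 76: HIT. Cache (old->new): [76 65]
  18. access 13: MISS, evict 76. Cache (old->new): [65 13]
  19. access 23: MISS, evict 65. Cache (old->new): [13 23]
  20. access 13: HIT. Cache (old->new): [13 23]
  21. access 13: HIT. Cache (old->new): [13 23]
  22. access 13: HIT. Cache (old->new): [13 23]
  23. access 13: HIT. Cache (old->new): [13 23]
  24. access 23: HIT. Cache (old->new): [13 23]
  25. access 23: HIT. Cache (old->new): [13 23]
  26. access 13: HIT. Cache (old->new): [13 23]
Total: 15 hits, 11 misses, 9 evictions

Hit rate = 15/26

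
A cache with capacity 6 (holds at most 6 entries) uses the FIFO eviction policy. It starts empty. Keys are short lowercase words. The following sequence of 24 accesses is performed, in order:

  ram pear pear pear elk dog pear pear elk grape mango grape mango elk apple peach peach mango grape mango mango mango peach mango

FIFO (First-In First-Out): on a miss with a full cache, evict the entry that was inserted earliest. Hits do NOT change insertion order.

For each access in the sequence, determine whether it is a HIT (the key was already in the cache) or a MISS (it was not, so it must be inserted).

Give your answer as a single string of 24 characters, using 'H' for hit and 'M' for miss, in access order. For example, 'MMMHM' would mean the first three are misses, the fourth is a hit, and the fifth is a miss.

FIFO simulation (capacity=6):
  1. access ram: MISS. Cache (old->new): [ram]
  2. access pear: MISS. Cache (old->new): [ram pear]
  3. access pear: HIT. Cache (old->new): [ram pear]
  4. access pear: HIT. Cache (old->new): [ram pear]
  5. access elk: MISS. Cache (old->new): [ram pear elk]
  6. access dog: MISS. Cache (old->new): [ram pear elk dog]
  7. access pear: HIT. Cache (old->new): [ram pear elk dog]
  8. access pear: HIT. Cache (old->new): [ram pear elk dog]
  9. access elk: HIT. Cache (old->new): [ram pear elk dog]
  10. access grape: MISS. Cache (old->new): [ram pear elk dog grape]
  11. access mango: MISS. Cache (old->new): [ram pear elk dog grape mango]
  12. access grape: HIT. Cache (old->new): [ram pear elk dog grape mango]
  13. access mango: HIT. Cache (old->new): [ram pear elk dog grape mango]
  14. access elk: HIT. Cache (old->new): [ram pear elk dog grape mango]
  15. access apple: MISS, evict ram. Cache (old->new): [pear elk dog grape mango apple]
  16. access peach: MISS, evict pear. Cache (old->new): [elk dog grape mango apple peach]
  17. access peach: HIT. Cache (old->new): [elk dog grape mango apple peach]
  18. access mango: HIT. Cache (old->new): [elk dog grape mango apple peach]
  19. access grape: HIT. Cache (old->new): [elk dog grape mango apple peach]
  20. access mango: HIT. Cache (old->new): [elk dog grape mango apple peach]
  21. access mango: HIT. Cache (old->new): [elk dog grape mango apple peach]
  22. access mango: HIT. Cache (old->new): [elk dog grape mango apple peach]
  23. access peach: HIT. Cache (old->new): [elk dog grape mango apple peach]
  24. access mango: HIT. Cache (old->new): [elk dog grape mango apple peach]
Total: 16 hits, 8 misses, 2 evictions

Answer: MMHHMMHHHMMHHHMMHHHHHHHH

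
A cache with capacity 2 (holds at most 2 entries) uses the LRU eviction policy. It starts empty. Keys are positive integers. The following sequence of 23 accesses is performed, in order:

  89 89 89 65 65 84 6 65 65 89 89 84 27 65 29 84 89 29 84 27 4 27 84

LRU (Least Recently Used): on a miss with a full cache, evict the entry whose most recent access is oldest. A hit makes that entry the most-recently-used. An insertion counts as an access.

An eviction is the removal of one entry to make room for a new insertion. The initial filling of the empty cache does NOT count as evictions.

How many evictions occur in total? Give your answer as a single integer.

LRU simulation (capacity=2):
  1. access 89: MISS. Cache (LRU->MRU): [89]
  2. access 89: HIT. Cache (LRU->MRU): [89]
  3. access 89: HIT. Cache (LRU->MRU): [89]
  4. access 65: MISS. Cache (LRU->MRU): [89 65]
  5. access 65: HIT. Cache (LRU->MRU): [89 65]
  6. access 84: MISS, evict 89. Cache (LRU->MRU): [65 84]
  7. access 6: MISS, evict 65. Cache (LRU->MRU): [84 6]
  8. access 65: MISS, evict 84. Cache (LRU->MRU): [6 65]
  9. access 65: HIT. Cache (LRU->MRU): [6 65]
  10. access 89: MISS, evict 6. Cache (LRU->MRU): [65 89]
  11. access 89: HIT. Cache (LRU->MRU): [65 89]
  12. access 84: MISS, evict 65. Cache (LRU->MRU): [89 84]
  13. access 27: MISS, evict 89. Cache (LRU->MRU): [84 27]
  14. access 65: MISS, evict 84. Cache (LRU->MRU): [27 65]
  15. access 29: MISS, evict 27. Cache (LRU->MRU): [65 29]
  16. access 84: MISS, evict 65. Cache (LRU->MRU): [29 84]
  17. access 89: MISS, evict 29. Cache (LRU->MRU): [84 89]
  18. access 29: MISS, evict 84. Cache (LRU->MRU): [89 29]
  19. access 84: MISS, evict 89. Cache (LRU->MRU): [29 84]
  20. access 27: MISS, evict 29. Cache (LRU->MRU): [84 27]
  21. access 4: MISS, evict 84. Cache (LRU->MRU): [27 4]
  22. access 27: HIT. Cache (LRU->MRU): [4 27]
  23. access 84: MISS, evict 4. Cache (LRU->MRU): [27 84]
Total: 6 hits, 17 misses, 15 evictions

Answer: 15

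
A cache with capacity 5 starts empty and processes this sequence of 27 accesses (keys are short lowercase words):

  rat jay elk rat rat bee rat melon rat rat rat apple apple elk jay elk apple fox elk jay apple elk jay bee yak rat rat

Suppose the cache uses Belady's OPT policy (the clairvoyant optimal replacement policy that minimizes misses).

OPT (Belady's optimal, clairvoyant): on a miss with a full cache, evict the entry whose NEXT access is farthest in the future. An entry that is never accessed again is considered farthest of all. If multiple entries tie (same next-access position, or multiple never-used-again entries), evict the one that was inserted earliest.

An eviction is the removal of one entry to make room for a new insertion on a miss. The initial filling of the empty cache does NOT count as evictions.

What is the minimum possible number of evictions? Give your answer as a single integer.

Answer: 4

Derivation:
OPT (Belady) simulation (capacity=5):
  1. access rat: MISS. Cache: [rat]
  2. access jay: MISS. Cache: [rat jay]
  3. access elk: MISS. Cache: [rat jay elk]
  4. access rat: HIT. Next use of rat: step 5. Cache: [rat jay elk]
  5. access rat: HIT. Next use of rat: step 7. Cache: [rat jay elk]
  6. access bee: MISS. Cache: [rat jay elk bee]
  7. access rat: HIT. Next use of rat: step 9. Cache: [rat jay elk bee]
  8. access melon: MISS. Cache: [rat jay elk bee melon]
  9. access rat: HIT. Next use of rat: step 10. Cache: [rat jay elk bee melon]
  10. access rat: HIT. Next use of rat: step 11. Cache: [rat jay elk bee melon]
  11. access rat: HIT. Next use of rat: step 26. Cache: [rat jay elk bee melon]
  12. access apple: MISS, evict melon (next use: never). Cache: [rat jay elk bee apple]
  13. access apple: HIT. Next use of apple: step 17. Cache: [rat jay elk bee apple]
  14. access elk: HIT. Next use of elk: step 16. Cache: [rat jay elk bee apple]
  15. access jay: HIT. Next use of jay: step 20. Cache: [rat jay elk bee apple]
  16. access elk: HIT. Next use of elk: step 19. Cache: [rat jay elk bee apple]
  17. access apple: HIT. Next use of apple: step 21. Cache: [rat jay elk bee apple]
  18. access fox: MISS, evict rat (next use: step 26). Cache: [jay elk bee apple fox]
  19. access elk: HIT. Next use of elk: step 22. Cache: [jay elk bee apple fox]
  20. access jay: HIT. Next use of jay: step 23. Cache: [jay elk bee apple fox]
  21. access apple: HIT. Next use of apple: never. Cache: [jay elk bee apple fox]
  22. access elk: HIT. Next use of elk: never. Cache: [jay elk bee apple fox]
  23. access jay: HIT. Next use of jay: never. Cache: [jay elk bee apple fox]
  24. access bee: HIT. Next use of bee: never. Cache: [jay elk bee apple fox]
  25. access yak: MISS, evict jay (next use: never). Cache: [elk bee apple fox yak]
  26. access rat: MISS, evict elk (next use: never). Cache: [bee apple fox yak rat]
  27. access rat: HIT. Next use of rat: never. Cache: [bee apple fox yak rat]
Total: 18 hits, 9 misses, 4 evictions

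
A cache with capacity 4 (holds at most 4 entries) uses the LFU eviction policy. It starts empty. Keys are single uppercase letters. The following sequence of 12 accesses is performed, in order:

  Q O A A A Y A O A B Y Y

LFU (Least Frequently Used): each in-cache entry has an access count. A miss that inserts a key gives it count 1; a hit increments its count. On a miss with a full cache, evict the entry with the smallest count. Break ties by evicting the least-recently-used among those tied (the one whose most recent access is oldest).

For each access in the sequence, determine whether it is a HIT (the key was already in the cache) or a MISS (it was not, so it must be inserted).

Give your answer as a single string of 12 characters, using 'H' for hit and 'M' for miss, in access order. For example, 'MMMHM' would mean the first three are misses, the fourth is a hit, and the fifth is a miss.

Answer: MMMHHMHHHMHH

Derivation:
LFU simulation (capacity=4):
  1. access Q: MISS. Cache: [Q(c=1)]
  2. access O: MISS. Cache: [Q(c=1) O(c=1)]
  3. access A: MISS. Cache: [Q(c=1) O(c=1) A(c=1)]
  4. access A: HIT, count now 2. Cache: [Q(c=1) O(c=1) A(c=2)]
  5. access A: HIT, count now 3. Cache: [Q(c=1) O(c=1) A(c=3)]
  6. access Y: MISS. Cache: [Q(c=1) O(c=1) Y(c=1) A(c=3)]
  7. access A: HIT, count now 4. Cache: [Q(c=1) O(c=1) Y(c=1) A(c=4)]
  8. access O: HIT, count now 2. Cache: [Q(c=1) Y(c=1) O(c=2) A(c=4)]
  9. access A: HIT, count now 5. Cache: [Q(c=1) Y(c=1) O(c=2) A(c=5)]
  10. access B: MISS, evict Q(c=1). Cache: [Y(c=1) B(c=1) O(c=2) A(c=5)]
  11. access Y: HIT, count now 2. Cache: [B(c=1) O(c=2) Y(c=2) A(c=5)]
  12. access Y: HIT, count now 3. Cache: [B(c=1) O(c=2) Y(c=3) A(c=5)]
Total: 7 hits, 5 misses, 1 evictions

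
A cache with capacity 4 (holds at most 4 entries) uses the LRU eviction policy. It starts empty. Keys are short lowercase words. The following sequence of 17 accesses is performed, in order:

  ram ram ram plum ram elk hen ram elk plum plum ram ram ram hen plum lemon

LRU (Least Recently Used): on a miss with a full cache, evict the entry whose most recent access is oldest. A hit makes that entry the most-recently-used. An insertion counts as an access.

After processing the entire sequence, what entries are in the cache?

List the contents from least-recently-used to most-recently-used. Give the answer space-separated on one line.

LRU simulation (capacity=4):
  1. access ram: MISS. Cache (LRU->MRU): [ram]
  2. access ram: HIT. Cache (LRU->MRU): [ram]
  3. access ram: HIT. Cache (LRU->MRU): [ram]
  4. access plum: MISS. Cache (LRU->MRU): [ram plum]
  5. access ram: HIT. Cache (LRU->MRU): [plum ram]
  6. access elk: MISS. Cache (LRU->MRU): [plum ram elk]
  7. access hen: MISS. Cache (LRU->MRU): [plum ram elk hen]
  8. access ram: HIT. Cache (LRU->MRU): [plum elk hen ram]
  9. access elk: HIT. Cache (LRU->MRU): [plum hen ram elk]
  10. access plum: HIT. Cache (LRU->MRU): [hen ram elk plum]
  11. access plum: HIT. Cache (LRU->MRU): [hen ram elk plum]
  12. access ram: HIT. Cache (LRU->MRU): [hen elk plum ram]
  13. access ram: HIT. Cache (LRU->MRU): [hen elk plum ram]
  14. access ram: HIT. Cache (LRU->MRU): [hen elk plum ram]
  15. access hen: HIT. Cache (LRU->MRU): [elk plum ram hen]
  16. access plum: HIT. Cache (LRU->MRU): [elk ram hen plum]
  17. access lemon: MISS, evict elk. Cache (LRU->MRU): [ram hen plum lemon]
Total: 12 hits, 5 misses, 1 evictions

Answer: ram hen plum lemon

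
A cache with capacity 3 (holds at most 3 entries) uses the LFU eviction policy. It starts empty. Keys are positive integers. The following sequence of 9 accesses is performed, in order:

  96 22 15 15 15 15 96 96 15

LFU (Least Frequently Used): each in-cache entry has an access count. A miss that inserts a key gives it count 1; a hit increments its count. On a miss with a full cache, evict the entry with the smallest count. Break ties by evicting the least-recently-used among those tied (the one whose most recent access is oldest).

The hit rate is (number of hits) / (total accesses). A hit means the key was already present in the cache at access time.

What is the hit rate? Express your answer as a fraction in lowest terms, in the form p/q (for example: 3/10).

LFU simulation (capacity=3):
  1. access 96: MISS. Cache: [96(c=1)]
  2. access 22: MISS. Cache: [96(c=1) 22(c=1)]
  3. access 15: MISS. Cache: [96(c=1) 22(c=1) 15(c=1)]
  4. access 15: HIT, count now 2. Cache: [96(c=1) 22(c=1) 15(c=2)]
  5. access 15: HIT, count now 3. Cache: [96(c=1) 22(c=1) 15(c=3)]
  6. access 15: HIT, count now 4. Cache: [96(c=1) 22(c=1) 15(c=4)]
  7. access 96: HIT, count now 2. Cache: [22(c=1) 96(c=2) 15(c=4)]
  8. access 96: HIT, count now 3. Cache: [22(c=1) 96(c=3) 15(c=4)]
  9. access 15: HIT, count now 5. Cache: [22(c=1) 96(c=3) 15(c=5)]
Total: 6 hits, 3 misses, 0 evictions

Hit rate = 6/9 = 2/3

Answer: 2/3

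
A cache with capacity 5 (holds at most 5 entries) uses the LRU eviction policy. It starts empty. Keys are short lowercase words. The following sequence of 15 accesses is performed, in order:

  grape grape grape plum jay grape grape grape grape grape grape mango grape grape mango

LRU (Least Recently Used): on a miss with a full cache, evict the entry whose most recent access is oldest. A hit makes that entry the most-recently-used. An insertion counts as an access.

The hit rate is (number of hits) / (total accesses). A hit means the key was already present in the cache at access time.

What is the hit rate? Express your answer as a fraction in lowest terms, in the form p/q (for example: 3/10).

LRU simulation (capacity=5):
  1. access grape: MISS. Cache (LRU->MRU): [grape]
  2. access grape: HIT. Cache (LRU->MRU): [grape]
  3. access grape: HIT. Cache (LRU->MRU): [grape]
  4. access plum: MISS. Cache (LRU->MRU): [grape plum]
  5. access jay: MISS. Cache (LRU->MRU): [grape plum jay]
  6. access grape: HIT. Cache (LRU->MRU): [plum jay grape]
  7. access grape: HIT. Cache (LRU->MRU): [plum jay grape]
  8. access grape: HIT. Cache (LRU->MRU): [plum jay grape]
  9. access grape: HIT. Cache (LRU->MRU): [plum jay grape]
  10. access grape: HIT. Cache (LRU->MRU): [plum jay grape]
  11. access grape: HIT. Cache (LRU->MRU): [plum jay grape]
  12. access mango: MISS. Cache (LRU->MRU): [plum jay grape mango]
  13. access grape: HIT. Cache (LRU->MRU): [plum jay mango grape]
  14. access grape: HIT. Cache (LRU->MRU): [plum jay mango grape]
  15. access mango: HIT. Cache (LRU->MRU): [plum jay grape mango]
Total: 11 hits, 4 misses, 0 evictions

Hit rate = 11/15

Answer: 11/15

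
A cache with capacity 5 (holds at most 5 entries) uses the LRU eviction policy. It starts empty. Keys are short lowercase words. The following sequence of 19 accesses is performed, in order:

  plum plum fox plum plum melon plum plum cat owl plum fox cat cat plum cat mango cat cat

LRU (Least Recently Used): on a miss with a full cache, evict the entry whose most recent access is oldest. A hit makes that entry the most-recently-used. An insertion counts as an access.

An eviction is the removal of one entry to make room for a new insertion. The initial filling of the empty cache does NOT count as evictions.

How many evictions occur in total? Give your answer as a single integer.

Answer: 1

Derivation:
LRU simulation (capacity=5):
  1. access plum: MISS. Cache (LRU->MRU): [plum]
  2. access plum: HIT. Cache (LRU->MRU): [plum]
  3. access fox: MISS. Cache (LRU->MRU): [plum fox]
  4. access plum: HIT. Cache (LRU->MRU): [fox plum]
  5. access plum: HIT. Cache (LRU->MRU): [fox plum]
  6. access melon: MISS. Cache (LRU->MRU): [fox plum melon]
  7. access plum: HIT. Cache (LRU->MRU): [fox melon plum]
  8. access plum: HIT. Cache (LRU->MRU): [fox melon plum]
  9. access cat: MISS. Cache (LRU->MRU): [fox melon plum cat]
  10. access owl: MISS. Cache (LRU->MRU): [fox melon plum cat owl]
  11. access plum: HIT. Cache (LRU->MRU): [fox melon cat owl plum]
  12. access fox: HIT. Cache (LRU->MRU): [melon cat owl plum fox]
  13. access cat: HIT. Cache (LRU->MRU): [melon owl plum fox cat]
  14. access cat: HIT. Cache (LRU->MRU): [melon owl plum fox cat]
  15. access plum: HIT. Cache (LRU->MRU): [melon owl fox cat plum]
  16. access cat: HIT. Cache (LRU->MRU): [melon owl fox plum cat]
  17. access mango: MISS, evict melon. Cache (LRU->MRU): [owl fox plum cat mango]
  18. access cat: HIT. Cache (LRU->MRU): [owl fox plum mango cat]
  19. access cat: HIT. Cache (LRU->MRU): [owl fox plum mango cat]
Total: 13 hits, 6 misses, 1 evictions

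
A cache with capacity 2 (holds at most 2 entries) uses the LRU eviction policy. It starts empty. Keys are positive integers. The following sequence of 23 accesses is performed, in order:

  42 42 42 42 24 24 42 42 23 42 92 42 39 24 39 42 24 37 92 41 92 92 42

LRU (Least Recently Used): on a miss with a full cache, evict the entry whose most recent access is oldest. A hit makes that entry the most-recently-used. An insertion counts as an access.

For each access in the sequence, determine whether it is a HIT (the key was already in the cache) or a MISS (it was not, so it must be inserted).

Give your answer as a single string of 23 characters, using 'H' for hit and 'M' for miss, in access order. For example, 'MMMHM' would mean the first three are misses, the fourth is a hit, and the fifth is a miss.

Answer: MHHHMHHHMHMHMMHMMMMMHHM

Derivation:
LRU simulation (capacity=2):
  1. access 42: MISS. Cache (LRU->MRU): [42]
  2. access 42: HIT. Cache (LRU->MRU): [42]
  3. access 42: HIT. Cache (LRU->MRU): [42]
  4. access 42: HIT. Cache (LRU->MRU): [42]
  5. access 24: MISS. Cache (LRU->MRU): [42 24]
  6. access 24: HIT. Cache (LRU->MRU): [42 24]
  7. access 42: HIT. Cache (LRU->MRU): [24 42]
  8. access 42: HIT. Cache (LRU->MRU): [24 42]
  9. access 23: MISS, evict 24. Cache (LRU->MRU): [42 23]
  10. access 42: HIT. Cache (LRU->MRU): [23 42]
  11. access 92: MISS, evict 23. Cache (LRU->MRU): [42 92]
  12. access 42: HIT. Cache (LRU->MRU): [92 42]
  13. access 39: MISS, evict 92. Cache (LRU->MRU): [42 39]
  14. access 24: MISS, evict 42. Cache (LRU->MRU): [39 24]
  15. access 39: HIT. Cache (LRU->MRU): [24 39]
  16. access 42: MISS, evict 24. Cache (LRU->MRU): [39 42]
  17. access 24: MISS, evict 39. Cache (LRU->MRU): [42 24]
  18. access 37: MISS, evict 42. Cache (LRU->MRU): [24 37]
  19. access 92: MISS, evict 24. Cache (LRU->MRU): [37 92]
  20. access 41: MISS, evict 37. Cache (LRU->MRU): [92 41]
  21. access 92: HIT. Cache (LRU->MRU): [41 92]
  22. access 92: HIT. Cache (LRU->MRU): [41 92]
  23. access 42: MISS, evict 41. Cache (LRU->MRU): [92 42]
Total: 11 hits, 12 misses, 10 evictions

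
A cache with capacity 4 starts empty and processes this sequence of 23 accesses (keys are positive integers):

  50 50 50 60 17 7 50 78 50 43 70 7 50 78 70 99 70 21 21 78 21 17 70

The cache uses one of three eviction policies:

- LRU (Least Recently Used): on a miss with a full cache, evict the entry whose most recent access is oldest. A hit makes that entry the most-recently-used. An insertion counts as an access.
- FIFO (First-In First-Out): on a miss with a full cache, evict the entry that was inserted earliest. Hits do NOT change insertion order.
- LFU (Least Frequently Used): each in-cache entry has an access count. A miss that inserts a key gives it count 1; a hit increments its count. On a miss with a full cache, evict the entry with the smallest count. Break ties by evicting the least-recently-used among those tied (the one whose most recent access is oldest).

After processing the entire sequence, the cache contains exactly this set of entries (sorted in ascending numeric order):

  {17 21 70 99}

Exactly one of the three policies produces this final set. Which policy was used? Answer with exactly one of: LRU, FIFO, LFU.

Answer: FIFO

Derivation:
Simulating under each policy and comparing final sets:
  LRU: final set = {17 21 70 78} -> differs
  FIFO: final set = {17 21 70 99} -> MATCHES target
  LFU: final set = {17 21 50 70} -> differs
Only FIFO produces the target set.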